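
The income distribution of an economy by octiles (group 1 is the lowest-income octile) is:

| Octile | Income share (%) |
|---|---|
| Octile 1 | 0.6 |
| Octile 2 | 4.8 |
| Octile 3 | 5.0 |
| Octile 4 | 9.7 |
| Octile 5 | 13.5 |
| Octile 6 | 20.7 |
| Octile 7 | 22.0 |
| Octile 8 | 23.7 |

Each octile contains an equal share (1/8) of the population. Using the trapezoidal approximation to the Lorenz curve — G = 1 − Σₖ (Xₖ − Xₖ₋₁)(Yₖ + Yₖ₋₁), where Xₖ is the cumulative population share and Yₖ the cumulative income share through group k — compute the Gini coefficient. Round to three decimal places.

Cumulative income shares Yₖ: 0.0060, 0.0540, 0.1040, 0.2010, 0.3360, 0.5430, 0.7630, 1.0000
Σ (Xₖ−Xₖ₋₁)(Yₖ+Yₖ₋₁) = (1/8)(0.0060+0.0000) + (1/8)(0.0540+0.0060) + (1/8)(0.1040+0.0540) + (1/8)(0.2010+0.1040) + (1/8)(0.3360+0.2010) + (1/8)(0.5430+0.3360) + (1/8)(0.7630+0.5430) + (1/8)(1.0000+0.7630)
  = 0.0008 + 0.0075 + 0.0198 + 0.0381 + 0.0671 + 0.1099 + 0.1633 + 0.2204 = 0.6268
G = 1 − 0.6268 = 0.3732

0.373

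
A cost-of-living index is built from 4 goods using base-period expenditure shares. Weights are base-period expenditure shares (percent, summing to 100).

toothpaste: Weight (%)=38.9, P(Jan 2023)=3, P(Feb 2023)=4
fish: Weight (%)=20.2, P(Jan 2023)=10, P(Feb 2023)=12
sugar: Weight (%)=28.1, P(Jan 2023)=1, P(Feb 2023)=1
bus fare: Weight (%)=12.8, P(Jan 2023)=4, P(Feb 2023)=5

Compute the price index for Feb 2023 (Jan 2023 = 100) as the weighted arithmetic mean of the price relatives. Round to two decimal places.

toothpaste: 38.9 × (4/3) = 38.9 × 1.333333 = 51.8667
fish: 20.2 × (12/10) = 20.2 × 1.200000 = 24.2400
sugar: 28.1 × (1/1) = 28.1 × 1.000000 = 28.1000
bus fare: 12.8 × (5/4) = 12.8 × 1.250000 = 16.0000
Index = Σ wᵢ·(p₁ᵢ/p₀ᵢ) = 51.8667 + 24.2400 + 28.1000 + 16.0000 = 120.2067

120.21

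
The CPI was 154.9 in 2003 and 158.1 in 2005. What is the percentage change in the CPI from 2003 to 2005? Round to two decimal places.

Change = (158.1 − 154.9) / 154.9 × 100
       = 3.2 / 154.9 × 100 = 2.0658%

2.07%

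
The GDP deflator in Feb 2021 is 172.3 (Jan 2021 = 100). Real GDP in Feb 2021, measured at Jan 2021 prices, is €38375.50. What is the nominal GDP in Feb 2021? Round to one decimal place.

66121.0

Nominal = Real × (Index/100) = 38375.50 × (172.3/100)
        = 38375.50 × 1.723 = 66120.9865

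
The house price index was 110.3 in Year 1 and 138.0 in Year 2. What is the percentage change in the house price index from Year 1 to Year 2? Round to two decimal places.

25.11%

Change = (138.0 − 110.3) / 110.3 × 100
       = 27.7 / 110.3 × 100 = 25.1133%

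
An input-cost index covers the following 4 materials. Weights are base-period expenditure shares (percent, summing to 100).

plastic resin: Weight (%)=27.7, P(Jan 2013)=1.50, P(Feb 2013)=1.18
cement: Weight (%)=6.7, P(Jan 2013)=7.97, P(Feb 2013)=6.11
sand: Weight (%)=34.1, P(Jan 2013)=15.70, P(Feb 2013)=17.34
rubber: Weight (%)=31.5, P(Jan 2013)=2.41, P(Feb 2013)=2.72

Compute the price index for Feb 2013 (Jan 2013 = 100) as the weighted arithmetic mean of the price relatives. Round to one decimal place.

plastic resin: 27.7 × (1.18/1.50) = 27.7 × 0.786667 = 21.7907
cement: 6.7 × (6.11/7.97) = 6.7 × 0.766625 = 5.1364
sand: 34.1 × (17.34/15.70) = 34.1 × 1.104459 = 37.6620
rubber: 31.5 × (2.72/2.41) = 31.5 × 1.128631 = 35.5519
Index = Σ wᵢ·(p₁ᵢ/p₀ᵢ) = 21.7907 + 5.1364 + 37.6620 + 35.5519 = 100.1410

100.1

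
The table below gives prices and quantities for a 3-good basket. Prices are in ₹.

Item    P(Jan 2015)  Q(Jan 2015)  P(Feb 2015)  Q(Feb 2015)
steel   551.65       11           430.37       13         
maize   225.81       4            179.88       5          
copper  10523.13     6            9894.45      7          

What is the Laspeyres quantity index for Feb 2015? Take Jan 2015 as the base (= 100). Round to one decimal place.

Laspeyres quantity index uses base-period prices as weights.
ΣP(Jan 2015)·Q(Feb 2015) = 551.65×13 + 225.81×5 + 10523.13×7 = 7171.45 + 1129.05 + 73661.91 = 81962.41
ΣP(Jan 2015)·Q(Jan 2015) = 551.65×11 + 225.81×4 + 10523.13×6 = 6068.15 + 903.24 + 63138.78 = 70110.17
Index = 81962.41 / 70110.17 × 100 = 116.9052

116.9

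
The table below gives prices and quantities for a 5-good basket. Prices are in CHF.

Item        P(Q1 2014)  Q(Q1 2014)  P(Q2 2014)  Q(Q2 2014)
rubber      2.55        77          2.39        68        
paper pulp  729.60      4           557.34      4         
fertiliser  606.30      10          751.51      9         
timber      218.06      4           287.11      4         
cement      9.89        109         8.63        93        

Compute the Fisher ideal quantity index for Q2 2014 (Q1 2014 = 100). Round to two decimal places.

Laspeyres component (base-period weights):
ΣP(Q1 2014)Q(Q2 2014) = 2.55×68 + 729.60×4 + 606.30×9 + 218.06×4 + 9.89×93 = 173.4 + 2918.4 + 5456.7 + 872.24 + 919.77 = 10340.51
ΣP(Q1 2014)Q(Q1 2014) = 2.55×77 + 729.60×4 + 606.30×10 + 218.06×4 + 9.89×109 = 196.35 + 2918.4 + 6063 + 872.24 + 1078.01 = 11128
L = 10340.51 / 11128 × 100 = 92.9233
Paasche component (current-period weights):
ΣP(Q2 2014)Q(Q2 2014) = 2.39×68 + 557.34×4 + 751.51×9 + 287.11×4 + 8.63×93 = 162.52 + 2229.36 + 6763.59 + 1148.44 + 802.59 = 11106.5
ΣP(Q2 2014)Q(Q1 2014) = 2.39×77 + 557.34×4 + 751.51×10 + 287.11×4 + 8.63×109 = 184.03 + 2229.36 + 7515.1 + 1148.44 + 940.67 = 12017.6
P = 11106.5 / 12017.6 × 100 = 92.4186
Fisher = √(L × P) = √(92.9233 × 92.4186) = 92.6706

92.67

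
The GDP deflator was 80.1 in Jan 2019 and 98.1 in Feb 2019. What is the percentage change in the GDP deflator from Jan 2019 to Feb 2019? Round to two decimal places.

Change = (98.1 − 80.1) / 80.1 × 100
       = 18.0 / 80.1 × 100 = 22.4719%

22.47%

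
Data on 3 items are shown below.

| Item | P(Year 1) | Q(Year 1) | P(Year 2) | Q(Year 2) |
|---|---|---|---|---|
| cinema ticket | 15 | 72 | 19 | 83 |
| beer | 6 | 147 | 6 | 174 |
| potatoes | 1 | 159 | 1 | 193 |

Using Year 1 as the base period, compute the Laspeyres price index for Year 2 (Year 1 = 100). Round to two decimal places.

Laspeyres price index uses base-period quantities as weights.
ΣP(Year 2)·Q(Year 1) = 19×72 + 6×147 + 1×159 = 1368 + 882 + 159 = 2409
ΣP(Year 1)·Q(Year 1) = 15×72 + 6×147 + 1×159 = 1080 + 882 + 159 = 2121
Index = 2409 / 2121 × 100 = 113.5785

113.58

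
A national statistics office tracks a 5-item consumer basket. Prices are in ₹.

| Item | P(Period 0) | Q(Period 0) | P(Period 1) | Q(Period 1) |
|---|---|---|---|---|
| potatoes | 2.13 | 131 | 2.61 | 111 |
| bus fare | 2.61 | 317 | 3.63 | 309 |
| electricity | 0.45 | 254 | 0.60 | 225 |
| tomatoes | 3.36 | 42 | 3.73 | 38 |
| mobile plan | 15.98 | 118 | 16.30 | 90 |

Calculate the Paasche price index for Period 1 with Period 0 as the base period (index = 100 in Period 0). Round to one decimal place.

Paasche price index uses current-period quantities as weights.
ΣP(Period 1)·Q(Period 1) = 2.61×111 + 3.63×309 + 0.60×225 + 3.73×38 + 16.30×90 = 289.71 + 1121.67 + 135 + 141.74 + 1467 = 3155.12
ΣP(Period 0)·Q(Period 1) = 2.13×111 + 2.61×309 + 0.45×225 + 3.36×38 + 15.98×90 = 236.43 + 806.49 + 101.25 + 127.68 + 1438.2 = 2710.05
Index = 3155.12 / 2710.05 × 100 = 116.4229

116.4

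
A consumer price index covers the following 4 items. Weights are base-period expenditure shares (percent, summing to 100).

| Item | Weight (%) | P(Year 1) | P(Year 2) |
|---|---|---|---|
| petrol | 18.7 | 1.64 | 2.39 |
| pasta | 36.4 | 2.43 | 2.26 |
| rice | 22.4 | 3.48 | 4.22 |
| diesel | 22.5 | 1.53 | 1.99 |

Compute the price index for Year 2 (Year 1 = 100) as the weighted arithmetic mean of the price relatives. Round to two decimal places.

petrol: 18.7 × (2.39/1.64) = 18.7 × 1.457317 = 27.2518
pasta: 36.4 × (2.26/2.43) = 36.4 × 0.930041 = 33.8535
rice: 22.4 × (4.22/3.48) = 22.4 × 1.212644 = 27.1632
diesel: 22.5 × (1.99/1.53) = 22.5 × 1.300654 = 29.2647
Index = Σ wᵢ·(p₁ᵢ/p₀ᵢ) = 27.2518 + 33.8535 + 27.1632 + 29.2647 = 117.5333

117.53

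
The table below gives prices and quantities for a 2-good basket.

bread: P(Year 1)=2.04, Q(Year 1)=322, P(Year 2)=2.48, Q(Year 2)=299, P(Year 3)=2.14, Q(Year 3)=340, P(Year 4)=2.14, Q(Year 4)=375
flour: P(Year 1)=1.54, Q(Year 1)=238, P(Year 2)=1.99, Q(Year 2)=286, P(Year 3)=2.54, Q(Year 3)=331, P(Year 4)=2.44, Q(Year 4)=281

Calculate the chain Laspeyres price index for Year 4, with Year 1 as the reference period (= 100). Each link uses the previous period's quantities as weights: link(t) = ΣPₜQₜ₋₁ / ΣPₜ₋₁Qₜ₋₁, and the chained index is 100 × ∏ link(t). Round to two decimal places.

126.85

Link Year 1→Year 2:
ΣP(Year 2)Q(Year 1) = 2.48×322 + 1.99×238 = 798.56 + 473.62 = 1272.18
ΣP(Year 1)Q(Year 1) = 2.04×322 + 1.54×238 = 656.88 + 366.52 = 1023.4
link = 1272.18/1023.4 = 1.243092
Link Year 2→Year 3:
ΣP(Year 3)Q(Year 2) = 2.14×299 + 2.54×286 = 639.86 + 726.44 = 1366.3
ΣP(Year 2)Q(Year 2) = 2.48×299 + 1.99×286 = 741.52 + 569.14 = 1310.66
link = 1366.3/1310.66 = 1.042452
Link Year 3→Year 4:
ΣP(Year 4)Q(Year 3) = 2.14×340 + 2.44×331 = 727.6 + 807.64 = 1535.24
ΣP(Year 3)Q(Year 3) = 2.14×340 + 2.54×331 = 727.6 + 840.74 = 1568.34
link = 1535.24/1568.34 = 0.978895
Chained index = 100 × 1.243092 × 1.042452 × 0.978895 = 126.8514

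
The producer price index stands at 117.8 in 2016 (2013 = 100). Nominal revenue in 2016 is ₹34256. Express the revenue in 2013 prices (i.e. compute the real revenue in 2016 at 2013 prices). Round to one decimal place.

29079.8

Real = Nominal ÷ (Index/100) = 34256 ÷ (117.8/100)
     = 34256 ÷ 1.178 = 29079.7963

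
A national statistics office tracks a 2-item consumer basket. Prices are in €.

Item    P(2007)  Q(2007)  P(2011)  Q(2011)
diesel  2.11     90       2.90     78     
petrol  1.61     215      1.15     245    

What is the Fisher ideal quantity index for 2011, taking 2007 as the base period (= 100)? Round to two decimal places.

102.09

Laspeyres component (base-period weights):
ΣP(2007)Q(2011) = 2.11×78 + 1.61×245 = 164.58 + 394.45 = 559.03
ΣP(2007)Q(2007) = 2.11×90 + 1.61×215 = 189.9 + 346.15 = 536.05
L = 559.03 / 536.05 × 100 = 104.2869
Paasche component (current-period weights):
ΣP(2011)Q(2011) = 2.90×78 + 1.15×245 = 226.2 + 281.75 = 507.95
ΣP(2011)Q(2007) = 2.90×90 + 1.15×215 = 261 + 247.25 = 508.25
P = 507.95 / 508.25 × 100 = 99.9410
Fisher = √(L × P) = √(104.2869 × 99.9410) = 102.0908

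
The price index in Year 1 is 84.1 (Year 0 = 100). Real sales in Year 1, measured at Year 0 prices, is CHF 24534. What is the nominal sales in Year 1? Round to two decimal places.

20633.09

Nominal = Real × (Index/100) = 24534 × (84.1/100)
        = 24534 × 0.841 = 20633.0940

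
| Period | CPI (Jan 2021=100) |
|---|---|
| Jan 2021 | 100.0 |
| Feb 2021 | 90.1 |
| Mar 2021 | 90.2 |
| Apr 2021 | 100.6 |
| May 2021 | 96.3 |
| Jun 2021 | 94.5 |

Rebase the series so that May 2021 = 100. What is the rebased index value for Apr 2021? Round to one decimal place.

104.5

Rebased(Apr 2021) = 100.6 / 96.3 × 100 = 104.4652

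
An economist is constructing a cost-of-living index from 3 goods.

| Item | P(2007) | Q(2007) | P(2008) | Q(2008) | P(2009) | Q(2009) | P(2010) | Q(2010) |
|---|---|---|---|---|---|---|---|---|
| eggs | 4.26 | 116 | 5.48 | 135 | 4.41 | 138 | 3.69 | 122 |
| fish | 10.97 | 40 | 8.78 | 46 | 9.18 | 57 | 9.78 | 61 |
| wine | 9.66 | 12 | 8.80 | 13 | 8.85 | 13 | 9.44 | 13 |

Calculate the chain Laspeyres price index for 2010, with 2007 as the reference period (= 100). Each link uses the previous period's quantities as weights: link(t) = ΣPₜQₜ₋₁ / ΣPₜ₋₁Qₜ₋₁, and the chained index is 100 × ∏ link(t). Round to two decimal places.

Link 2007→2008:
ΣP(2008)Q(2007) = 5.48×116 + 8.78×40 + 8.80×12 = 635.68 + 351.2 + 105.6 = 1092.48
ΣP(2007)Q(2007) = 4.26×116 + 10.97×40 + 9.66×12 = 494.16 + 438.8 + 115.92 = 1048.88
link = 1092.48/1048.88 = 1.041568
Link 2008→2009:
ΣP(2009)Q(2008) = 4.41×135 + 9.18×46 + 8.85×13 = 595.35 + 422.28 + 115.05 = 1132.68
ΣP(2008)Q(2008) = 5.48×135 + 8.78×46 + 8.80×13 = 739.8 + 403.88 + 114.4 = 1258.08
link = 1132.68/1258.08 = 0.900324
Link 2009→2010:
ΣP(2010)Q(2009) = 3.69×138 + 9.78×57 + 9.44×13 = 509.22 + 557.46 + 122.72 = 1189.4
ΣP(2009)Q(2009) = 4.41×138 + 9.18×57 + 8.85×13 = 608.58 + 523.26 + 115.05 = 1246.89
link = 1189.4/1246.89 = 0.953893
Chained index = 100 × 1.041568 × 0.900324 × 0.953893 = 89.4513

89.45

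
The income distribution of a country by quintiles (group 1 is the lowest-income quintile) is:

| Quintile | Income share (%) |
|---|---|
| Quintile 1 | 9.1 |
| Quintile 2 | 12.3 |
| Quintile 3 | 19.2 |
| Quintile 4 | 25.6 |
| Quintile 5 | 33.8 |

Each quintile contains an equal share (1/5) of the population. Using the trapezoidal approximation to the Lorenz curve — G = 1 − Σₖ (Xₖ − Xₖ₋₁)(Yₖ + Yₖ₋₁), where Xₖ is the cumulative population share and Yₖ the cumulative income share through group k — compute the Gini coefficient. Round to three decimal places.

Cumulative income shares Yₖ: 0.0910, 0.2140, 0.4060, 0.6620, 1.0000
Σ (Xₖ−Xₖ₋₁)(Yₖ+Yₖ₋₁) = (1/5)(0.0910+0.0000) + (1/5)(0.2140+0.0910) + (1/5)(0.4060+0.2140) + (1/5)(0.6620+0.4060) + (1/5)(1.0000+0.6620)
  = 0.0182 + 0.0610 + 0.1240 + 0.2136 + 0.3324 = 0.7492
G = 1 − 0.7492 = 0.2508

0.251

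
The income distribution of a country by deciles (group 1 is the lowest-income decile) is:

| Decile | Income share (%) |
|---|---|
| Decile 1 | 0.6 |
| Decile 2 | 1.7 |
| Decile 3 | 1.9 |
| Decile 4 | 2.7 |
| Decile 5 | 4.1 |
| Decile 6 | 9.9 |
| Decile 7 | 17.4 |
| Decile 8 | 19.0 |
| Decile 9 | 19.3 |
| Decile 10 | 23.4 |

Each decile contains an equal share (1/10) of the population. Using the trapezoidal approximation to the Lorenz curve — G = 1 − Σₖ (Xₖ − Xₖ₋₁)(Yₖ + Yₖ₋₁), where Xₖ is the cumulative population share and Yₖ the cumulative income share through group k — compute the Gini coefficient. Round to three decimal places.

0.464

Cumulative income shares Yₖ: 0.0060, 0.0230, 0.0420, 0.0690, 0.1100, 0.2090, 0.3830, 0.5730, 0.7660, 1.0000
Σ (Xₖ−Xₖ₋₁)(Yₖ+Yₖ₋₁) = (1/10)(0.0060+0.0000) + (1/10)(0.0230+0.0060) + (1/10)(0.0420+0.0230) + (1/10)(0.0690+0.0420) + (1/10)(0.1100+0.0690) + (1/10)(0.2090+0.1100) + (1/10)(0.3830+0.2090) + (1/10)(0.5730+0.3830) + (1/10)(0.7660+0.5730) + (1/10)(1.0000+0.7660)
  = 0.0006 + 0.0029 + 0.0065 + 0.0111 + 0.0179 + 0.0319 + 0.0592 + 0.0956 + 0.1339 + 0.1766 = 0.5362
G = 1 − 0.5362 = 0.4638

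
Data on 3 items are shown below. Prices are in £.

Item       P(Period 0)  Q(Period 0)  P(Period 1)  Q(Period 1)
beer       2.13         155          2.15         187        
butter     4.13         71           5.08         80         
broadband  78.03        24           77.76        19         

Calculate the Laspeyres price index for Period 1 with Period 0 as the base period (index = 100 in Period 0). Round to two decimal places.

102.57

Laspeyres price index uses base-period quantities as weights.
ΣP(Period 1)·Q(Period 0) = 2.15×155 + 5.08×71 + 77.76×24 = 333.25 + 360.68 + 1866.24 = 2560.17
ΣP(Period 0)·Q(Period 0) = 2.13×155 + 4.13×71 + 78.03×24 = 330.15 + 293.23 + 1872.72 = 2496.1
Index = 2560.17 / 2496.1 × 100 = 102.5668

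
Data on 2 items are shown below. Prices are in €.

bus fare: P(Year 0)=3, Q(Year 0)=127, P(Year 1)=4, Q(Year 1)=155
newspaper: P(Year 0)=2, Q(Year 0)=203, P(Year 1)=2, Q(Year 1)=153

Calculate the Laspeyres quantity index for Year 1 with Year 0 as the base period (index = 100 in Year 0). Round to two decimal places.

97.97

Laspeyres quantity index uses base-period prices as weights.
ΣP(Year 0)·Q(Year 1) = 3×155 + 2×153 = 465 + 306 = 771
ΣP(Year 0)·Q(Year 0) = 3×127 + 2×203 = 381 + 406 = 787
Index = 771 / 787 × 100 = 97.9670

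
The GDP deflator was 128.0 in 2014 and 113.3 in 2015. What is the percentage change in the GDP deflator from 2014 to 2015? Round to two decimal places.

-11.48%

Change = (113.3 − 128.0) / 128.0 × 100
       = -14.7 / 128.0 × 100 = -11.4844%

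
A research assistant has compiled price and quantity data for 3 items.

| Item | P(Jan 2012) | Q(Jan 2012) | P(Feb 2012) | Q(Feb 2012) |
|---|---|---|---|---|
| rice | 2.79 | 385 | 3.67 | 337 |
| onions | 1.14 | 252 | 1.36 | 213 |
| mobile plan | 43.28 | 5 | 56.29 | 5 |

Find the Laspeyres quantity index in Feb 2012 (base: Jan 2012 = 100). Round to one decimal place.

88.7

Laspeyres quantity index uses base-period prices as weights.
ΣP(Jan 2012)·Q(Feb 2012) = 2.79×337 + 1.14×213 + 43.28×5 = 940.23 + 242.82 + 216.4 = 1399.45
ΣP(Jan 2012)·Q(Jan 2012) = 2.79×385 + 1.14×252 + 43.28×5 = 1074.15 + 287.28 + 216.4 = 1577.83
Index = 1399.45 / 1577.83 × 100 = 88.6946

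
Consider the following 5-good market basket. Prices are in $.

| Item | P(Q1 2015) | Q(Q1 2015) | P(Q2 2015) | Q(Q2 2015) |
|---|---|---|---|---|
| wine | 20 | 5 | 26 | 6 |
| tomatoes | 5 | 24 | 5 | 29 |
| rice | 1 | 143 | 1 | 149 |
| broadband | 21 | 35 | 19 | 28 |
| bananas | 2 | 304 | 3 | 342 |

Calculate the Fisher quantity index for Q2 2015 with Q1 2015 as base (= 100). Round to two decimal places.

100.37

Laspeyres component (base-period weights):
ΣP(Q1 2015)Q(Q2 2015) = 20×6 + 5×29 + 1×149 + 21×28 + 2×342 = 120 + 145 + 149 + 588 + 684 = 1686
ΣP(Q1 2015)Q(Q1 2015) = 20×5 + 5×24 + 1×143 + 21×35 + 2×304 = 100 + 120 + 143 + 735 + 608 = 1706
L = 1686 / 1706 × 100 = 98.8277
Paasche component (current-period weights):
ΣP(Q2 2015)Q(Q2 2015) = 26×6 + 5×29 + 1×149 + 19×28 + 3×342 = 156 + 145 + 149 + 532 + 1026 = 2008
ΣP(Q2 2015)Q(Q1 2015) = 26×5 + 5×24 + 1×143 + 19×35 + 3×304 = 130 + 120 + 143 + 665 + 912 = 1970
P = 2008 / 1970 × 100 = 101.9289
Fisher = √(L × P) = √(98.8277 × 101.9289) = 100.3663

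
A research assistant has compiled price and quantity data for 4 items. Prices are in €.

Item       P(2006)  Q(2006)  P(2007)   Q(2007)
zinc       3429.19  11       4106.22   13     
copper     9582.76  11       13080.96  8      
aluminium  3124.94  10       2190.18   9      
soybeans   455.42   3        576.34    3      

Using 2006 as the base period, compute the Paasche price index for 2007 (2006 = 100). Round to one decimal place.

Paasche price index uses current-period quantities as weights.
ΣP(2007)·Q(2007) = 4106.22×13 + 13080.96×8 + 2190.18×9 + 576.34×3 = 53380.86 + 104647.68 + 19711.62 + 1729.02 = 179469.18
ΣP(2006)·Q(2007) = 3429.19×13 + 9582.76×8 + 3124.94×9 + 455.42×3 = 44579.47 + 76662.08 + 28124.46 + 1366.26 = 150732.27
Index = 179469.18 / 150732.27 × 100 = 119.0649

119.1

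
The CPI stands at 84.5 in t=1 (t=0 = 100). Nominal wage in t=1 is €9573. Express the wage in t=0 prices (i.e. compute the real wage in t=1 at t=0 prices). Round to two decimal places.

11328.99

Real = Nominal ÷ (Index/100) = 9573 ÷ (84.5/100)
     = 9573 ÷ 0.845 = 11328.9941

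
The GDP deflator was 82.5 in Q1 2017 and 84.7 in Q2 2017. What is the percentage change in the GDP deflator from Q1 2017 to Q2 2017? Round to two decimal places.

2.67%

Change = (84.7 − 82.5) / 82.5 × 100
       = 2.2 / 82.5 × 100 = 2.6667%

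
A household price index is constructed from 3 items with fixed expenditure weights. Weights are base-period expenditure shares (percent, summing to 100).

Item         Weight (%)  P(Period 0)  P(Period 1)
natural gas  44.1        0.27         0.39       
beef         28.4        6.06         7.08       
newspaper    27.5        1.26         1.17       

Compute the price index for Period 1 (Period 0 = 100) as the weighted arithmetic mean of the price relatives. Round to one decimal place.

122.4

natural gas: 44.1 × (0.39/0.27) = 44.1 × 1.444444 = 63.7000
beef: 28.4 × (7.08/6.06) = 28.4 × 1.168317 = 33.1802
newspaper: 27.5 × (1.17/1.26) = 27.5 × 0.928571 = 25.5357
Index = Σ wᵢ·(p₁ᵢ/p₀ᵢ) = 63.7000 + 33.1802 + 25.5357 = 122.4159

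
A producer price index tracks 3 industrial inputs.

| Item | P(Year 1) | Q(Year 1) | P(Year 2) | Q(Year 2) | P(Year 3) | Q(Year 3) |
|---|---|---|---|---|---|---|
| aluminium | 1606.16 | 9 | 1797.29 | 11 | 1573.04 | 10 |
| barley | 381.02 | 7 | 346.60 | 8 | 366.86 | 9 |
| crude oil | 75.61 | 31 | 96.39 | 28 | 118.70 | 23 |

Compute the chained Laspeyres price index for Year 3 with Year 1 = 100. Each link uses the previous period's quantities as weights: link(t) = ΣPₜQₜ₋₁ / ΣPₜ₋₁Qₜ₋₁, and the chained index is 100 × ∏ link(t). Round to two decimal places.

Link Year 1→Year 2:
ΣP(Year 2)Q(Year 1) = 1797.29×9 + 346.60×7 + 96.39×31 = 16175.61 + 2426.2 + 2988.09 = 21589.9
ΣP(Year 1)Q(Year 1) = 1606.16×9 + 381.02×7 + 75.61×31 = 14455.44 + 2667.14 + 2343.91 = 19466.49
link = 21589.9/19466.49 = 1.109080
Link Year 2→Year 3:
ΣP(Year 3)Q(Year 2) = 1573.04×11 + 366.86×8 + 118.70×28 = 17303.44 + 2934.88 + 3323.6 = 23561.92
ΣP(Year 2)Q(Year 2) = 1797.29×11 + 346.60×8 + 96.39×28 = 19770.19 + 2772.8 + 2698.92 = 25241.91
link = 23561.92/25241.91 = 0.933444
Chained index = 100 × 1.109080 × 0.933444 = 103.5265

103.53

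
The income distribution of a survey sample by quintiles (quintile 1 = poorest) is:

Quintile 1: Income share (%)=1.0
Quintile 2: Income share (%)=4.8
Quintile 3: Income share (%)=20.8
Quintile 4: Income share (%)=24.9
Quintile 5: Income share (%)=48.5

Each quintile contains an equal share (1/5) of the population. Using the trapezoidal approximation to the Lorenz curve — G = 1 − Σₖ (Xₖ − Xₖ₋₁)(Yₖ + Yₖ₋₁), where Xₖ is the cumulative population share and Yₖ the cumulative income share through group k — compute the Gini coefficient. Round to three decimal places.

0.460

Cumulative income shares Yₖ: 0.0100, 0.0580, 0.2660, 0.5150, 1.0000
Σ (Xₖ−Xₖ₋₁)(Yₖ+Yₖ₋₁) = (1/5)(0.0100+0.0000) + (1/5)(0.0580+0.0100) + (1/5)(0.2660+0.0580) + (1/5)(0.5150+0.2660) + (1/5)(1.0000+0.5150)
  = 0.0020 + 0.0136 + 0.0648 + 0.1562 + 0.3030 = 0.5396
G = 1 − 0.5396 = 0.4604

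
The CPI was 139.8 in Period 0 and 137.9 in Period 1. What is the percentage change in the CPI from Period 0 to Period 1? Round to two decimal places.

Change = (137.9 − 139.8) / 139.8 × 100
       = -1.9 / 139.8 × 100 = -1.3591%

-1.36%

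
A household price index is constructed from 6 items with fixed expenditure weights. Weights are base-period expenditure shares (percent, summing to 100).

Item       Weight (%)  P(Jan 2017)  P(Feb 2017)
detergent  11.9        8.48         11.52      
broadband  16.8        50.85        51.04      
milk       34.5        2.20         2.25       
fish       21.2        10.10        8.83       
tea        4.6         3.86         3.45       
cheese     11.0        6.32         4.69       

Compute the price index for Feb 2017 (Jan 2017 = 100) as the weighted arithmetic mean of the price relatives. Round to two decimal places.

99.12

detergent: 11.9 × (11.52/8.48) = 11.9 × 1.358491 = 16.1660
broadband: 16.8 × (51.04/50.85) = 16.8 × 1.003736 = 16.8628
milk: 34.5 × (2.25/2.20) = 34.5 × 1.022727 = 35.2841
fish: 21.2 × (8.83/10.10) = 21.2 × 0.874257 = 18.5343
tea: 4.6 × (3.45/3.86) = 4.6 × 0.893782 = 4.1114
cheese: 11.0 × (4.69/6.32) = 11.0 × 0.742089 = 8.1630
Index = Σ wᵢ·(p₁ᵢ/p₀ᵢ) = 16.1660 + 16.8628 + 35.2841 + 18.5343 + 4.1114 + 8.1630 = 99.1215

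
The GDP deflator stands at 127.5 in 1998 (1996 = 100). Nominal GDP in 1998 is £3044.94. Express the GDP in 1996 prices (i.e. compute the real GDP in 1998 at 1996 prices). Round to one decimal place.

Real = Nominal ÷ (Index/100) = 3044.94 ÷ (127.5/100)
     = 3044.94 ÷ 1.275 = 2388.1882

2388.2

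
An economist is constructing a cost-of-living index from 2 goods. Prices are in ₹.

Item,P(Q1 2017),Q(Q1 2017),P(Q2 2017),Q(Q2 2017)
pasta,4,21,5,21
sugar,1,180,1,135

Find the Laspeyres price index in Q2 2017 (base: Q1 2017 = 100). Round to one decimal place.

108.0

Laspeyres price index uses base-period quantities as weights.
ΣP(Q2 2017)·Q(Q1 2017) = 5×21 + 1×180 = 105 + 180 = 285
ΣP(Q1 2017)·Q(Q1 2017) = 4×21 + 1×180 = 84 + 180 = 264
Index = 285 / 264 × 100 = 107.9545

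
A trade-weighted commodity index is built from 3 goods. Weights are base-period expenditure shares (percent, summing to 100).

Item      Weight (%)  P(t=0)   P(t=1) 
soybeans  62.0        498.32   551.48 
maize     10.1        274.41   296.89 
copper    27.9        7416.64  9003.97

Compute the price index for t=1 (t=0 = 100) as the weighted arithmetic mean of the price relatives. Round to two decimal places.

soybeans: 62.0 × (551.48/498.32) = 62.0 × 1.106678 = 68.6141
maize: 10.1 × (296.89/274.41) = 10.1 × 1.081921 = 10.9274
copper: 27.9 × (9003.97/7416.64) = 27.9 × 1.214023 = 33.8712
Index = Σ wᵢ·(p₁ᵢ/p₀ᵢ) = 68.6141 + 10.9274 + 33.8712 = 113.4127

113.41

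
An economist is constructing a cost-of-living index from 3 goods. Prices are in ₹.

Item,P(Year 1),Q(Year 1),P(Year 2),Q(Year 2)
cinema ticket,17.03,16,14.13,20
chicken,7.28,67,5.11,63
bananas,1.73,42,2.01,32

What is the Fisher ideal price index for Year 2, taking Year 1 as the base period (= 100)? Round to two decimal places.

78.32

Laspeyres component (base-period weights):
ΣP(Year 2)Q(Year 1) = 14.13×16 + 5.11×67 + 2.01×42 = 226.08 + 342.37 + 84.42 = 652.87
ΣP(Year 1)Q(Year 1) = 17.03×16 + 7.28×67 + 1.73×42 = 272.48 + 487.76 + 72.66 = 832.9
L = 652.87 / 832.9 × 100 = 78.3852
Paasche component (current-period weights):
ΣP(Year 2)Q(Year 2) = 14.13×20 + 5.11×63 + 2.01×32 = 282.6 + 321.93 + 64.32 = 668.85
ΣP(Year 1)Q(Year 2) = 17.03×20 + 7.28×63 + 1.73×32 = 340.6 + 458.64 + 55.36 = 854.6
P = 668.85 / 854.6 × 100 = 78.2647
Fisher = √(L × P) = √(78.3852 × 78.2647) = 78.3249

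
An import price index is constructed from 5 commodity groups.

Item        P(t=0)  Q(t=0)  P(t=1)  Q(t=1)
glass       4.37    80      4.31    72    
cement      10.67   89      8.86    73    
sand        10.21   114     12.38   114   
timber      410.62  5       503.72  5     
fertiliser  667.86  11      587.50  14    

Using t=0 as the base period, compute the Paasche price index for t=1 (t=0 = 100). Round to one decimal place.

Paasche price index uses current-period quantities as weights.
ΣP(t=1)·Q(t=1) = 4.31×72 + 8.86×73 + 12.38×114 + 503.72×5 + 587.50×14 = 310.32 + 646.78 + 1411.32 + 2518.6 + 8225 = 13112.02
ΣP(t=0)·Q(t=1) = 4.37×72 + 10.67×73 + 10.21×114 + 410.62×5 + 667.86×14 = 314.64 + 778.91 + 1163.94 + 2053.1 + 9350.04 = 13660.63
Index = 13112.02 / 13660.63 × 100 = 95.9840

96.0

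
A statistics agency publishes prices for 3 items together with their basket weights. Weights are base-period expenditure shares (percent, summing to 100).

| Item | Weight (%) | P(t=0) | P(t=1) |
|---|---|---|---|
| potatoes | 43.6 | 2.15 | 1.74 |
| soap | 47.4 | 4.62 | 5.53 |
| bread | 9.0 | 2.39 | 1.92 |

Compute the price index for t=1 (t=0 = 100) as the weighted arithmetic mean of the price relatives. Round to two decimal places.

99.25

potatoes: 43.6 × (1.74/2.15) = 43.6 × 0.809302 = 35.2856
soap: 47.4 × (5.53/4.62) = 47.4 × 1.196970 = 56.7364
bread: 9.0 × (1.92/2.39) = 9.0 × 0.803347 = 7.2301
Index = Σ wᵢ·(p₁ᵢ/p₀ᵢ) = 35.2856 + 56.7364 + 7.2301 = 99.2521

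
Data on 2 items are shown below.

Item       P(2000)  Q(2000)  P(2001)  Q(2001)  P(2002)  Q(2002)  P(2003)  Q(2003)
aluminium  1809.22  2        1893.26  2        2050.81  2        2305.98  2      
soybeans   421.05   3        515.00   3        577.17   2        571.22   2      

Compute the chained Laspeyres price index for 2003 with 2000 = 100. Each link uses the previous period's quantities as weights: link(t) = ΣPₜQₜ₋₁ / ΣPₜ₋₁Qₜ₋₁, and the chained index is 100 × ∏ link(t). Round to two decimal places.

Link 2000→2001:
ΣP(2001)Q(2000) = 1893.26×2 + 515.00×3 = 3786.52 + 1545 = 5331.52
ΣP(2000)Q(2000) = 1809.22×2 + 421.05×3 = 3618.44 + 1263.15 = 4881.59
link = 5331.52/4881.59 = 1.092169
Link 2001→2002:
ΣP(2002)Q(2001) = 2050.81×2 + 577.17×3 = 4101.62 + 1731.51 = 5833.13
ΣP(2001)Q(2001) = 1893.26×2 + 515.00×3 = 3786.52 + 1545 = 5331.52
link = 5833.13/5331.52 = 1.094084
Link 2002→2003:
ΣP(2003)Q(2002) = 2305.98×2 + 571.22×2 = 4611.96 + 1142.44 = 5754.4
ΣP(2002)Q(2002) = 2050.81×2 + 577.17×2 = 4101.62 + 1154.34 = 5255.96
link = 5754.4/5255.96 = 1.094833
Chained index = 100 × 1.092169 × 1.094084 × 1.094833 = 130.8243

130.82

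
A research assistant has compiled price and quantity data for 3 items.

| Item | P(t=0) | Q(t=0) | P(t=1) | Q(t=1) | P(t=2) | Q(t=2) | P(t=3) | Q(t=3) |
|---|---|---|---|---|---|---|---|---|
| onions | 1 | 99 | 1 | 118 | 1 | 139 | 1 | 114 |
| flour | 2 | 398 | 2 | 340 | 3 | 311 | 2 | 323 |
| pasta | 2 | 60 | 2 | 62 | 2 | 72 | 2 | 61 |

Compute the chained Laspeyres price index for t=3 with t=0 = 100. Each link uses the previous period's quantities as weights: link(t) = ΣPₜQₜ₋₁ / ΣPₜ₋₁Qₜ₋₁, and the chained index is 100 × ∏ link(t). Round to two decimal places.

101.87

Link t=0→t=1:
ΣP(t=1)Q(t=0) = 1×99 + 2×398 + 2×60 = 99 + 796 + 120 = 1015
ΣP(t=0)Q(t=0) = 1×99 + 2×398 + 2×60 = 99 + 796 + 120 = 1015
link = 1015/1015 = 1.000000
Link t=1→t=2:
ΣP(t=2)Q(t=1) = 1×118 + 3×340 + 2×62 = 118 + 1020 + 124 = 1262
ΣP(t=1)Q(t=1) = 1×118 + 2×340 + 2×62 = 118 + 680 + 124 = 922
link = 1262/922 = 1.368764
Link t=2→t=3:
ΣP(t=3)Q(t=2) = 1×139 + 2×311 + 2×72 = 139 + 622 + 144 = 905
ΣP(t=2)Q(t=2) = 1×139 + 3×311 + 2×72 = 139 + 933 + 144 = 1216
link = 905/1216 = 0.744243
Chained index = 100 × 1.000000 × 1.368764 × 0.744243 = 101.8693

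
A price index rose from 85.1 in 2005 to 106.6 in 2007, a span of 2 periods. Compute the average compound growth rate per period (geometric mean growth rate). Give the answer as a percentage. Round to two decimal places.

11.92%

Growth factor = (106.6/85.1)^(1/2) = (1.252644)^(1/2) = 1.119216
Growth rate = 1.119216 − 1 = 0.119216 = 11.9216%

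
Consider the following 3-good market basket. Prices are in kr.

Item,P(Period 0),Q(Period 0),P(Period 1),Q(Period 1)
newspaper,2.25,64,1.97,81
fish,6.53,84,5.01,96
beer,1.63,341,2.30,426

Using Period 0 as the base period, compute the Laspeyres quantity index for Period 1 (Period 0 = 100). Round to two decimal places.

120.44

Laspeyres quantity index uses base-period prices as weights.
ΣP(Period 0)·Q(Period 1) = 2.25×81 + 6.53×96 + 1.63×426 = 182.25 + 626.88 + 694.38 = 1503.51
ΣP(Period 0)·Q(Period 0) = 2.25×64 + 6.53×84 + 1.63×341 = 144 + 548.52 + 555.83 = 1248.35
Index = 1503.51 / 1248.35 × 100 = 120.4398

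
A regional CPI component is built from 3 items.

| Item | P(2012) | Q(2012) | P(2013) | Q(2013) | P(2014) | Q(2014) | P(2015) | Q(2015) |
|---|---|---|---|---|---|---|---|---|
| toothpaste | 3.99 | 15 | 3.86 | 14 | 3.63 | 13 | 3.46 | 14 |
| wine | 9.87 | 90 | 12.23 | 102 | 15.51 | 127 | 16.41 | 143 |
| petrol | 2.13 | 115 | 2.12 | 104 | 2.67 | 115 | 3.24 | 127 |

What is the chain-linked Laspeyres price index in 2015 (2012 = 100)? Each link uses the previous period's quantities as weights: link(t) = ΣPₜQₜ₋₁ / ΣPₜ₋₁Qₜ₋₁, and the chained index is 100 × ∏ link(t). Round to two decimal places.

158.83

Link 2012→2013:
ΣP(2013)Q(2012) = 3.86×15 + 12.23×90 + 2.12×115 = 57.9 + 1100.7 + 243.8 = 1402.4
ΣP(2012)Q(2012) = 3.99×15 + 9.87×90 + 2.13×115 = 59.85 + 888.3 + 244.95 = 1193.1
link = 1402.4/1193.1 = 1.175425
Link 2013→2014:
ΣP(2014)Q(2013) = 3.63×14 + 15.51×102 + 2.67×104 = 50.82 + 1582.02 + 277.68 = 1910.52
ΣP(2013)Q(2013) = 3.86×14 + 12.23×102 + 2.12×104 = 54.04 + 1247.46 + 220.48 = 1521.98
link = 1910.52/1521.98 = 1.255286
Link 2014→2015:
ΣP(2015)Q(2014) = 3.46×13 + 16.41×127 + 3.24×115 = 44.98 + 2084.07 + 372.6 = 2501.65
ΣP(2014)Q(2014) = 3.63×13 + 15.51×127 + 2.67×115 = 47.19 + 1969.77 + 307.05 = 2324.01
link = 2501.65/2324.01 = 1.076437
Chained index = 100 × 1.175425 × 1.255286 × 1.076437 = 158.8277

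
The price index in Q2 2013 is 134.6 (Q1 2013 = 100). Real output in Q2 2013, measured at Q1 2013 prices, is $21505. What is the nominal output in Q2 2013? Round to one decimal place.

Nominal = Real × (Index/100) = 21505 × (134.6/100)
        = 21505 × 1.346 = 28945.7300

28945.7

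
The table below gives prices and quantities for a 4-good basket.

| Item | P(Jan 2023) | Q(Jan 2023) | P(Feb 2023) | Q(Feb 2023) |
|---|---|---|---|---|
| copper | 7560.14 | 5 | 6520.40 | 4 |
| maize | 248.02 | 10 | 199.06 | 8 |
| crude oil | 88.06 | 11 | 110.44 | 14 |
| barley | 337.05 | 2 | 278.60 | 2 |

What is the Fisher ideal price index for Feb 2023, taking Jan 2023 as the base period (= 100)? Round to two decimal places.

Laspeyres component (base-period weights):
ΣP(Feb 2023)Q(Jan 2023) = 6520.40×5 + 199.06×10 + 110.44×11 + 278.60×2 = 32602 + 1990.6 + 1214.84 + 557.2 = 36364.64
ΣP(Jan 2023)Q(Jan 2023) = 7560.14×5 + 248.02×10 + 88.06×11 + 337.05×2 = 37800.7 + 2480.2 + 968.66 + 674.1 = 41923.66
L = 36364.64 / 41923.66 × 100 = 86.7401
Paasche component (current-period weights):
ΣP(Feb 2023)Q(Feb 2023) = 6520.40×4 + 199.06×8 + 110.44×14 + 278.60×2 = 26081.6 + 1592.48 + 1546.16 + 557.2 = 29777.44
ΣP(Jan 2023)Q(Feb 2023) = 7560.14×4 + 248.02×8 + 88.06×14 + 337.05×2 = 30240.56 + 1984.16 + 1232.84 + 674.1 = 34131.66
P = 29777.44 / 34131.66 × 100 = 87.2429
Fisher = √(L × P) = √(86.7401 × 87.2429) = 86.9911

86.99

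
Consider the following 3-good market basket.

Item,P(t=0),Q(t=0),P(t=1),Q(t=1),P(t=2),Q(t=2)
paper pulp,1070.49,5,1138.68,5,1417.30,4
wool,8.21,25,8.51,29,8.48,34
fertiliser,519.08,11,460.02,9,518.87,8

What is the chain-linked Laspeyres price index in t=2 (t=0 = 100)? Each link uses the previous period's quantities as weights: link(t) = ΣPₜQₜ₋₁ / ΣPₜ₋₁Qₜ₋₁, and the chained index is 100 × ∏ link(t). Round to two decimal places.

Link t=0→t=1:
ΣP(t=1)Q(t=0) = 1138.68×5 + 8.51×25 + 460.02×11 = 5693.4 + 212.75 + 5060.22 = 10966.37
ΣP(t=0)Q(t=0) = 1070.49×5 + 8.21×25 + 519.08×11 = 5352.45 + 205.25 + 5709.88 = 11267.58
link = 10966.37/11267.58 = 0.973268
Link t=1→t=2:
ΣP(t=2)Q(t=1) = 1417.30×5 + 8.48×29 + 518.87×9 = 7086.5 + 245.92 + 4669.83 = 12002.25
ΣP(t=1)Q(t=1) = 1138.68×5 + 8.51×29 + 460.02×9 = 5693.4 + 246.79 + 4140.18 = 10080.37
link = 12002.25/10080.37 = 1.190656
Chained index = 100 × 0.973268 × 1.190656 = 115.8827

115.88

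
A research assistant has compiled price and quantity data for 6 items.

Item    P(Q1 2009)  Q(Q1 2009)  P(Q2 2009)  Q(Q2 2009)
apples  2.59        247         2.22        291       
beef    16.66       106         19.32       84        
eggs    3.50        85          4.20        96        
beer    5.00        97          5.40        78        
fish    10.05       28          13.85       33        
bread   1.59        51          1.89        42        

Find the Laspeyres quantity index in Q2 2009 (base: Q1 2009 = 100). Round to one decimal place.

92.3

Laspeyres quantity index uses base-period prices as weights.
ΣP(Q1 2009)·Q(Q2 2009) = 2.59×291 + 16.66×84 + 3.50×96 + 5.00×78 + 10.05×33 + 1.59×42 = 753.69 + 1399.44 + 336 + 390 + 331.65 + 66.78 = 3277.56
ΣP(Q1 2009)·Q(Q1 2009) = 2.59×247 + 16.66×106 + 3.50×85 + 5.00×97 + 10.05×28 + 1.59×51 = 639.73 + 1765.96 + 297.5 + 485 + 281.4 + 81.09 = 3550.68
Index = 3277.56 / 3550.68 × 100 = 92.3080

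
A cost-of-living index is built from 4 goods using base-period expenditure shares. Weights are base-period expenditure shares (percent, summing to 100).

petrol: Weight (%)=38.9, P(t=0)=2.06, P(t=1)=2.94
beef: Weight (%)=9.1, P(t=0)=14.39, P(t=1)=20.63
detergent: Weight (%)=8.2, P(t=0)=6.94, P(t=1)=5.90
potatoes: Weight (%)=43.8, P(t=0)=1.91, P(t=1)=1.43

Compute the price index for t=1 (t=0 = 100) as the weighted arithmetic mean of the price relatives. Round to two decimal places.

petrol: 38.9 × (2.94/2.06) = 38.9 × 1.427184 = 55.5175
beef: 9.1 × (20.63/14.39) = 9.1 × 1.433634 = 13.0461
detergent: 8.2 × (5.90/6.94) = 8.2 × 0.850144 = 6.9712
potatoes: 43.8 × (1.43/1.91) = 43.8 × 0.748691 = 32.7927
Index = Σ wᵢ·(p₁ᵢ/p₀ᵢ) = 55.5175 + 13.0461 + 6.9712 + 32.7927 = 108.3274

108.33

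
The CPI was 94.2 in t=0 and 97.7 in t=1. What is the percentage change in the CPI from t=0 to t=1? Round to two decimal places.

Change = (97.7 − 94.2) / 94.2 × 100
       = 3.5 / 94.2 × 100 = 3.7155%

3.72%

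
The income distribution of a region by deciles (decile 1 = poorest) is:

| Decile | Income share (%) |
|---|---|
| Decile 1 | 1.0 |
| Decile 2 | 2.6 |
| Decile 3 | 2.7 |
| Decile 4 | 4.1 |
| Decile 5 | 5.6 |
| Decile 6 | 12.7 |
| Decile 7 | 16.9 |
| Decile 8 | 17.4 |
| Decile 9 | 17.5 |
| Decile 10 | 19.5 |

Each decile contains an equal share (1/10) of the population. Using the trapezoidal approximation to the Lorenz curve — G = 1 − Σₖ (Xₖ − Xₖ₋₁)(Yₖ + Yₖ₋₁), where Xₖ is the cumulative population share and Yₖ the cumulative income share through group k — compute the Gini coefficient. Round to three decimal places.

Cumulative income shares Yₖ: 0.0100, 0.0360, 0.0630, 0.1040, 0.1600, 0.2870, 0.4560, 0.6300, 0.8050, 1.0000
Σ (Xₖ−Xₖ₋₁)(Yₖ+Yₖ₋₁) = (1/10)(0.0100+0.0000) + (1/10)(0.0360+0.0100) + (1/10)(0.0630+0.0360) + (1/10)(0.1040+0.0630) + (1/10)(0.1600+0.1040) + (1/10)(0.2870+0.1600) + (1/10)(0.4560+0.2870) + (1/10)(0.6300+0.4560) + (1/10)(0.8050+0.6300) + (1/10)(1.0000+0.8050)
  = 0.0010 + 0.0046 + 0.0099 + 0.0167 + 0.0264 + 0.0447 + 0.0743 + 0.1086 + 0.1435 + 0.1805 = 0.6102
G = 1 − 0.6102 = 0.3898

0.390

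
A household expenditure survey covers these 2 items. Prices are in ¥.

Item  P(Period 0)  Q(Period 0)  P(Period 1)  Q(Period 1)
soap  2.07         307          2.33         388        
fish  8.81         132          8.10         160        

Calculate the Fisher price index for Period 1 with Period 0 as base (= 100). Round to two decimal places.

Laspeyres component (base-period weights):
ΣP(Period 1)Q(Period 0) = 2.33×307 + 8.10×132 = 715.31 + 1069.2 = 1784.51
ΣP(Period 0)Q(Period 0) = 2.07×307 + 8.81×132 = 635.49 + 1162.92 = 1798.41
L = 1784.51 / 1798.41 × 100 = 99.2271
Paasche component (current-period weights):
ΣP(Period 1)Q(Period 1) = 2.33×388 + 8.10×160 = 904.04 + 1296 = 2200.04
ΣP(Period 0)Q(Period 1) = 2.07×388 + 8.81×160 = 803.16 + 1409.6 = 2212.76
P = 2200.04 / 2212.76 × 100 = 99.4252
Fisher = √(L × P) = √(99.2271 × 99.4252) = 99.3261

99.33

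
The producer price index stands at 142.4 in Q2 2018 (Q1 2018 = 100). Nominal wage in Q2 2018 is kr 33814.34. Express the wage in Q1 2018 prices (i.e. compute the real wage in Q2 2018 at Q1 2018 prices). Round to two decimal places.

Real = Nominal ÷ (Index/100) = 33814.34 ÷ (142.4/100)
     = 33814.34 ÷ 1.424 = 23746.0253

23746.03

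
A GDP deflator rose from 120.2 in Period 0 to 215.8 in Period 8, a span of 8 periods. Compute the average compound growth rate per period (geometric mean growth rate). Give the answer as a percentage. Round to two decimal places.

7.59%

Growth factor = (215.8/120.2)^(1/8) = (1.795341)^(1/8) = 1.075891
Growth rate = 1.075891 − 1 = 0.075891 = 7.5891%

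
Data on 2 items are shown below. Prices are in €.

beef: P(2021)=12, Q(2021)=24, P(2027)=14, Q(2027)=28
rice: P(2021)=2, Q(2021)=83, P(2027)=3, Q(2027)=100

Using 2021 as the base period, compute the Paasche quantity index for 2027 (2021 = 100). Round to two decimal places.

Paasche quantity index uses current-period prices as weights.
ΣP(2027)·Q(2027) = 14×28 + 3×100 = 392 + 300 = 692
ΣP(2027)·Q(2021) = 14×24 + 3×83 = 336 + 249 = 585
Index = 692 / 585 × 100 = 118.2906

118.29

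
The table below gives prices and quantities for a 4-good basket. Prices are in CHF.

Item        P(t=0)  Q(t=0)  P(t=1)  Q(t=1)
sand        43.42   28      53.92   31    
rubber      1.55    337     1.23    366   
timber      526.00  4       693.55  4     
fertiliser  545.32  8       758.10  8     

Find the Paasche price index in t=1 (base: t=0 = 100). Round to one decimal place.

Paasche price index uses current-period quantities as weights.
ΣP(t=1)·Q(t=1) = 53.92×31 + 1.23×366 + 693.55×4 + 758.10×8 = 1671.52 + 450.18 + 2774.2 + 6064.8 = 10960.7
ΣP(t=0)·Q(t=1) = 43.42×31 + 1.55×366 + 526.00×4 + 545.32×8 = 1346.02 + 567.3 + 2104 + 4362.56 = 8379.88
Index = 10960.7 / 8379.88 × 100 = 130.7978

130.8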